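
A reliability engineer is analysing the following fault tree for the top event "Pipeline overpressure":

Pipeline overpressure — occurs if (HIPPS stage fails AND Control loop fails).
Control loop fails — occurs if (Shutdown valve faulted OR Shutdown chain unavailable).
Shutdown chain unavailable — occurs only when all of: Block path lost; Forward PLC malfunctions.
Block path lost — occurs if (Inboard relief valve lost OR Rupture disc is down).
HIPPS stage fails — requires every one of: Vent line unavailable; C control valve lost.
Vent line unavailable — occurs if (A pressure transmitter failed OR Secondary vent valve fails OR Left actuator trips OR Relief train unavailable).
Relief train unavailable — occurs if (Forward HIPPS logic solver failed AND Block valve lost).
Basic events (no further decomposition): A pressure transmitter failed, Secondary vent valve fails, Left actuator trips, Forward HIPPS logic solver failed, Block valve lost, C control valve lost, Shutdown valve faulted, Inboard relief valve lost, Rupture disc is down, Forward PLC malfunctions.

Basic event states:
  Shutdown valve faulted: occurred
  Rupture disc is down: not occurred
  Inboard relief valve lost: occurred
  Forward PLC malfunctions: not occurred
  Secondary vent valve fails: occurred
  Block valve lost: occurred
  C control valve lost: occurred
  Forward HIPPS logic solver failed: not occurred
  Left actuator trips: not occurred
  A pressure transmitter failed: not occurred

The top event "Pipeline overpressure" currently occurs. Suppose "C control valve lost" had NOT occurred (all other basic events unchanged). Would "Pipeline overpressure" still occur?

Counterfactual: set "C control valve lost" to not occurred.
Relief train unavailable [AND]: Forward HIPPS logic solver failed=not, Block valve lost=occurs → not all inputs occur → does not occur.
Vent line unavailable [OR]: A pressure transmitter failed=not, Secondary vent valve fails=occurs, Left actuator trips=not, Relief train unavailable=not → at least one input occurs → occurs.
HIPPS stage fails [AND]: Vent line unavailable=occurs, C control valve lost=not → not all inputs occur → does not occur.
Block path lost [OR]: Inboard relief valve lost=occurs, Rupture disc is down=not → at least one input occurs → occurs.
Shutdown chain unavailable [AND]: Block path lost=occurs, Forward PLC malfunctions=not → not all inputs occur → does not occur.
Control loop fails [OR]: Shutdown valve faulted=occurs, Shutdown chain unavailable=not → at least one input occurs → occurs.
Pipeline overpressure [AND]: HIPPS stage fails=not, Control loop fails=occurs → not all inputs occur → does not occur.

No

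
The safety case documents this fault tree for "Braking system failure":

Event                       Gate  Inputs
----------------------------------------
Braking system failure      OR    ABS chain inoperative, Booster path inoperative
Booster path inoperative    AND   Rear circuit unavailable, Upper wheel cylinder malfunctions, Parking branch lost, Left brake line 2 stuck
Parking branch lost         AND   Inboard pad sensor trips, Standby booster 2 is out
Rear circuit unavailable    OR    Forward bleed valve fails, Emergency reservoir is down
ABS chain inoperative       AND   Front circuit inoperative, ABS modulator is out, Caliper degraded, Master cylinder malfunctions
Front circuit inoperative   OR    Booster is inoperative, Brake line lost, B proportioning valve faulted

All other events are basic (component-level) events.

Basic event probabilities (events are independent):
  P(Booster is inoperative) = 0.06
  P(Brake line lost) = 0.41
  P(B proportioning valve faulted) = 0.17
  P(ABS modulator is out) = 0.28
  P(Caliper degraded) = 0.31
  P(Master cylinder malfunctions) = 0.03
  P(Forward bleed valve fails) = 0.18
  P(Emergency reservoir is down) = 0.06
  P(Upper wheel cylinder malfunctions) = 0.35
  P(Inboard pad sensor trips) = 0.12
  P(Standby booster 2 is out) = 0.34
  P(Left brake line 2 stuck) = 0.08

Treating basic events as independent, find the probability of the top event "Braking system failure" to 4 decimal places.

P(Front circuit inoperative) [OR] = 1 − (1−0.06) × (1−0.41) × (1−0.17) = 0.539682
P(ABS chain inoperative) [AND] = 0.539682 × 0.28 × 0.31 × 0.03 = 0.001405
P(Rear circuit unavailable) [OR] = 1 − (1−0.18) × (1−0.06) = 0.229200
P(Parking branch lost) [AND] = 0.12 × 0.34 = 0.040800
P(Booster path inoperative) [AND] = 0.229200 × 0.35 × 0.040800 × 0.08 = 0.000262
P(Braking system failure) [OR] = 1 − (1−0.001405) × (1−0.000262) = 0.001667
Rounded to 4 decimal places: P(Braking system failure) ≈ 0.0017.

0.0017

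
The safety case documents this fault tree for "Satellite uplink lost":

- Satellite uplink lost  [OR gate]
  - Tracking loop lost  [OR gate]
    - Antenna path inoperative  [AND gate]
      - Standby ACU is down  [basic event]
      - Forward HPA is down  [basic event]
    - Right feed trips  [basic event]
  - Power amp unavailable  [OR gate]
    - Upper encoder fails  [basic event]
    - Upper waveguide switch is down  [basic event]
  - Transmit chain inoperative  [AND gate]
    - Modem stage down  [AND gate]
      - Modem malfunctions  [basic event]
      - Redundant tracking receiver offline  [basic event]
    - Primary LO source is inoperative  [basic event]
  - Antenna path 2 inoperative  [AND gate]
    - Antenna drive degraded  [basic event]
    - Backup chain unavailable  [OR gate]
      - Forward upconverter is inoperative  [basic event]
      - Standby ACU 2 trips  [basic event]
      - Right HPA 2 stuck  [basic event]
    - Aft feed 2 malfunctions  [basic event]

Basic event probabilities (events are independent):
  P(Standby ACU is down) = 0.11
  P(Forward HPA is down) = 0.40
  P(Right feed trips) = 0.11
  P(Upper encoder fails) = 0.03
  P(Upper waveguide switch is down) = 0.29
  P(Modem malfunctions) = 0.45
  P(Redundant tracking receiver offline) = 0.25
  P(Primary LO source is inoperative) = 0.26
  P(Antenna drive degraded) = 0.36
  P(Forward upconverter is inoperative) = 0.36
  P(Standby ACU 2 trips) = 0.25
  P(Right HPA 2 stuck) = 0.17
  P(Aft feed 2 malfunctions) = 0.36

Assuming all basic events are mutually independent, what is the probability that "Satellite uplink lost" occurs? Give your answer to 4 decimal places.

0.4755

P(Antenna path inoperative) [AND] = 0.11 × 0.40 = 0.044000
P(Tracking loop lost) [OR] = 1 − (1−0.044000) × (1−0.11) = 0.149160
P(Power amp unavailable) [OR] = 1 − (1−0.03) × (1−0.29) = 0.311300
P(Modem stage down) [AND] = 0.45 × 0.25 = 0.112500
P(Transmit chain inoperative) [AND] = 0.112500 × 0.26 = 0.029250
P(Backup chain unavailable) [OR] = 1 − (1−0.36) × (1−0.25) × (1−0.17) = 0.601600
P(Antenna path 2 inoperative) [AND] = 0.36 × 0.601600 × 0.36 = 0.077967
P(Satellite uplink lost) [OR] = 1 − (1−0.149160) × (1−0.311300) × (1−0.029250) × (1−0.077967) = 0.475516
Rounded to 4 decimal places: P(Satellite uplink lost) ≈ 0.4755.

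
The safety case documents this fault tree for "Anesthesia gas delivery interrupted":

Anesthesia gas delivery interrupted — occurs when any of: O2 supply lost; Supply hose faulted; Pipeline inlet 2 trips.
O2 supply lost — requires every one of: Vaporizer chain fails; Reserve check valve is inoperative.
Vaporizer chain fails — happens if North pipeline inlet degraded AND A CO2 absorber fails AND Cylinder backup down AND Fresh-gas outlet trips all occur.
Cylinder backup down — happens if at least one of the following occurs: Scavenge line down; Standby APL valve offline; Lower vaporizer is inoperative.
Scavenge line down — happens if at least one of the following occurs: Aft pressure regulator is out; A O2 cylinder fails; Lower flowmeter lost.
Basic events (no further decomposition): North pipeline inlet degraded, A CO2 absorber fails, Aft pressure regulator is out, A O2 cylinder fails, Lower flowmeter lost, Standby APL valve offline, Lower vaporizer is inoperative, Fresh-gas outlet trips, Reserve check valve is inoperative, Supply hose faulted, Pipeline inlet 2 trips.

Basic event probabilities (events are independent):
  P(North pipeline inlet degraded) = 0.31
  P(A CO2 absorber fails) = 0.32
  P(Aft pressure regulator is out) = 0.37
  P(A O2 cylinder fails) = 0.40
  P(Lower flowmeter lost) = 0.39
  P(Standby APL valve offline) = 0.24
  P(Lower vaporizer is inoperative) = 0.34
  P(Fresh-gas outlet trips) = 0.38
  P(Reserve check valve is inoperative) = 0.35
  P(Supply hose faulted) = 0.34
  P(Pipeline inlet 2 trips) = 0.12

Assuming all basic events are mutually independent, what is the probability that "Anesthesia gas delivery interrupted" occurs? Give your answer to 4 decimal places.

0.4260

P(Scavenge line down) [OR] = 1 − (1−0.37) × (1−0.40) × (1−0.39) = 0.769420
P(Cylinder backup down) [OR] = 1 − (1−0.769420) × (1−0.24) × (1−0.34) = 0.884341
P(Vaporizer chain fails) [AND] = 0.31 × 0.32 × 0.884341 × 0.38 = 0.033336
P(O2 supply lost) [AND] = 0.033336 × 0.35 = 0.011668
P(Anesthesia gas delivery interrupted) [OR] = 1 − (1−0.011668) × (1−0.34) × (1−0.12) = 0.425977
Rounded to 4 decimal places: P(Anesthesia gas delivery interrupted) ≈ 0.4260.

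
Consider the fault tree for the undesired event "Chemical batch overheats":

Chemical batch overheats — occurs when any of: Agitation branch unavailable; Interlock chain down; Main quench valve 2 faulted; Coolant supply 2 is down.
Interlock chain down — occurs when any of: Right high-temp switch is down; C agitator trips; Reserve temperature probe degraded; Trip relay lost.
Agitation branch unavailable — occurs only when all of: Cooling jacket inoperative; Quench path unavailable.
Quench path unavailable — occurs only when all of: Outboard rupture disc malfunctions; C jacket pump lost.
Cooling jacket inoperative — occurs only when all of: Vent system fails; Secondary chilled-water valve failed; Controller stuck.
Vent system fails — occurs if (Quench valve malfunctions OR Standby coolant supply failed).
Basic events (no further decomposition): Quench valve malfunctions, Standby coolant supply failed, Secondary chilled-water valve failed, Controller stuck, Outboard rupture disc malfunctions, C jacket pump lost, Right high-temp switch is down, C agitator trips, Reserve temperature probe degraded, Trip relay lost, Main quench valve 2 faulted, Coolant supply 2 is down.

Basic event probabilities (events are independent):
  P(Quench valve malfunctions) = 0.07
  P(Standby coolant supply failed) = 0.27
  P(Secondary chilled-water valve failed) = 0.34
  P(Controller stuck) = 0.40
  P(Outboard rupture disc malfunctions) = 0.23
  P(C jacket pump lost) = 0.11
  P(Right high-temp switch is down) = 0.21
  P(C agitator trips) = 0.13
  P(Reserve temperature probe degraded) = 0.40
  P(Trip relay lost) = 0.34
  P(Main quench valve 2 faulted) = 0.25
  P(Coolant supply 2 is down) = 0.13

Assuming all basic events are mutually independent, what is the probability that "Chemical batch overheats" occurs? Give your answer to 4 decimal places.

P(Vent system fails) [OR] = 1 − (1−0.07) × (1−0.27) = 0.321100
P(Cooling jacket inoperative) [AND] = 0.321100 × 0.34 × 0.40 = 0.043670
P(Quench path unavailable) [AND] = 0.23 × 0.11 = 0.025300
P(Agitation branch unavailable) [AND] = 0.043670 × 0.025300 = 0.001105
P(Interlock chain down) [OR] = 1 − (1−0.21) × (1−0.13) × (1−0.40) × (1−0.34) = 0.727829
P(Chemical batch overheats) [OR] = 1 − (1−0.001105) × (1−0.727829) × (1−0.25) × (1−0.13) = 0.822605
Rounded to 4 decimal places: P(Chemical batch overheats) ≈ 0.8226.

0.8226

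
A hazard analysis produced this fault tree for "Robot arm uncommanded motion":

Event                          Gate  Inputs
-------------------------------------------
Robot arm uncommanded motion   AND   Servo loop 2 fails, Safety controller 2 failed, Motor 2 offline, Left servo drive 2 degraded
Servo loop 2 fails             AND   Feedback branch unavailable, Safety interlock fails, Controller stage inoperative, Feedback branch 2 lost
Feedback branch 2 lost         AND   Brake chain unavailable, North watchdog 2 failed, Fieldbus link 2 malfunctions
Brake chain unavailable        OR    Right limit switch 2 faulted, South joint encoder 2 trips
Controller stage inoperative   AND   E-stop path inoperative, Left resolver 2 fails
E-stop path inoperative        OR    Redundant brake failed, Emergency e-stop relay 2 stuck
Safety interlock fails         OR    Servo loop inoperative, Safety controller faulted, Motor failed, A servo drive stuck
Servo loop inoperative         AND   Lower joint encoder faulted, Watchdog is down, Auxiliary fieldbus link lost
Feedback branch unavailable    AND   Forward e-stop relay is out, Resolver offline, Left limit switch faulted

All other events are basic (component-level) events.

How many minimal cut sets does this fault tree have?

Feedback branch unavailable [AND]: one cut set from each child combined → 1 × 1 × 1 = 1 cut set(s).
Servo loop inoperative [AND]: one cut set from each child combined → 1 × 1 × 1 = 1 cut set(s).
Safety interlock fails [OR]: union of children's cut sets → 4 cut set(s).
E-stop path inoperative [OR]: union of children's cut sets → 2 cut set(s).
Controller stage inoperative [AND]: one cut set from each child combined → 2 × 1 = 2 cut set(s).
Brake chain unavailable [OR]: union of children's cut sets → 2 cut set(s).
Feedback branch 2 lost [AND]: one cut set from each child combined → 2 × 1 × 1 = 2 cut set(s).
Servo loop 2 fails [AND]: one cut set from each child combined → 1 × 4 × 2 × 2 = 16 cut set(s).
Robot arm uncommanded motion [AND]: one cut set from each child combined → 16 × 1 × 1 × 1 = 16 cut set(s).

16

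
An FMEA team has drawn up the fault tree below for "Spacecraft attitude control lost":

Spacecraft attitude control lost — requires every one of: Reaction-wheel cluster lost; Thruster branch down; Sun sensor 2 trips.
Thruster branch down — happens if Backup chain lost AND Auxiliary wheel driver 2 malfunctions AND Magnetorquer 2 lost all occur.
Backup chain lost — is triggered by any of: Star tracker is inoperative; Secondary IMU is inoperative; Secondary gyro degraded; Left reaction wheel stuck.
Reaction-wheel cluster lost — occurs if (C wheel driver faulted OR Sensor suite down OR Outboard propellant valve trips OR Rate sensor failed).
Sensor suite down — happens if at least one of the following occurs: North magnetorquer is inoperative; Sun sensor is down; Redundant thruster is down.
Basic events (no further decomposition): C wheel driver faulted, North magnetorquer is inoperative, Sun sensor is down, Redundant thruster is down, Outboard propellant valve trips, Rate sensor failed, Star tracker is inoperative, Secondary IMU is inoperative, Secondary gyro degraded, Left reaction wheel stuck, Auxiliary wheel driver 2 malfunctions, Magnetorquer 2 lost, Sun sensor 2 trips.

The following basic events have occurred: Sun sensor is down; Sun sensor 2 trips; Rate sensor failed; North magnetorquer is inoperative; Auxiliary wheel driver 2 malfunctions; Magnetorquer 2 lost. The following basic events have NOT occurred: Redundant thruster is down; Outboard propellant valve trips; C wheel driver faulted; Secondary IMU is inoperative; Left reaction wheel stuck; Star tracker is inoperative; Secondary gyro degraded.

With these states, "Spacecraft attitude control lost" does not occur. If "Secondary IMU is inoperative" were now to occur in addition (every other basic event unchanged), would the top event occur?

Counterfactual: set "Secondary IMU is inoperative" to occurred.
Sensor suite down [OR]: North magnetorquer is inoperative=occurs, Sun sensor is down=occurs, Redundant thruster is down=not → at least one input occurs → occurs.
Reaction-wheel cluster lost [OR]: C wheel driver faulted=not, Sensor suite down=occurs, Outboard propellant valve trips=not, Rate sensor failed=occurs → at least one input occurs → occurs.
Backup chain lost [OR]: Star tracker is inoperative=not, Secondary IMU is inoperative=occurs, Secondary gyro degraded=not, Left reaction wheel stuck=not → at least one input occurs → occurs.
Thruster branch down [AND]: Backup chain lost=occurs, Auxiliary wheel driver 2 malfunctions=occurs, Magnetorquer 2 lost=occurs → all inputs occur → occurs.
Spacecraft attitude control lost [AND]: Reaction-wheel cluster lost=occurs, Thruster branch down=occurs, Sun sensor 2 trips=occurs → all inputs occur → occurs.

Yes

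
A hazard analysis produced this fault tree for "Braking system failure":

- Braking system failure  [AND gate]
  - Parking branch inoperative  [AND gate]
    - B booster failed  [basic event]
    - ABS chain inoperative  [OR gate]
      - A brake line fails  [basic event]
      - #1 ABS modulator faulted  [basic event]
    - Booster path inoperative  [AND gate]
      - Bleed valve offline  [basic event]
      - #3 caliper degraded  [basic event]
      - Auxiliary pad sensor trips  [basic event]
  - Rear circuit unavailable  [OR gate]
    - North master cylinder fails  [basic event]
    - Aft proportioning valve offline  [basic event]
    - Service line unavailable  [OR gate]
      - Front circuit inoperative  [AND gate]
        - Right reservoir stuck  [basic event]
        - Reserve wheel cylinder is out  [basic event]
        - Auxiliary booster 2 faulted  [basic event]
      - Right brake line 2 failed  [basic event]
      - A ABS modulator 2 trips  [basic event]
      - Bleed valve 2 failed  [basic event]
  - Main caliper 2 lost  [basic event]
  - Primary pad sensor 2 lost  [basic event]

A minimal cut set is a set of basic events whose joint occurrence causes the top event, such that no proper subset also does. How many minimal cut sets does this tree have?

12

ABS chain inoperative [OR]: union of children's cut sets → 2 cut set(s).
Booster path inoperative [AND]: one cut set from each child combined → 1 × 1 × 1 = 1 cut set(s).
Parking branch inoperative [AND]: one cut set from each child combined → 1 × 2 × 1 = 2 cut set(s).
Front circuit inoperative [AND]: one cut set from each child combined → 1 × 1 × 1 = 1 cut set(s).
Service line unavailable [OR]: union of children's cut sets → 4 cut set(s).
Rear circuit unavailable [OR]: union of children's cut sets → 6 cut set(s).
Braking system failure [AND]: one cut set from each child combined → 2 × 6 × 1 × 1 = 12 cut set(s).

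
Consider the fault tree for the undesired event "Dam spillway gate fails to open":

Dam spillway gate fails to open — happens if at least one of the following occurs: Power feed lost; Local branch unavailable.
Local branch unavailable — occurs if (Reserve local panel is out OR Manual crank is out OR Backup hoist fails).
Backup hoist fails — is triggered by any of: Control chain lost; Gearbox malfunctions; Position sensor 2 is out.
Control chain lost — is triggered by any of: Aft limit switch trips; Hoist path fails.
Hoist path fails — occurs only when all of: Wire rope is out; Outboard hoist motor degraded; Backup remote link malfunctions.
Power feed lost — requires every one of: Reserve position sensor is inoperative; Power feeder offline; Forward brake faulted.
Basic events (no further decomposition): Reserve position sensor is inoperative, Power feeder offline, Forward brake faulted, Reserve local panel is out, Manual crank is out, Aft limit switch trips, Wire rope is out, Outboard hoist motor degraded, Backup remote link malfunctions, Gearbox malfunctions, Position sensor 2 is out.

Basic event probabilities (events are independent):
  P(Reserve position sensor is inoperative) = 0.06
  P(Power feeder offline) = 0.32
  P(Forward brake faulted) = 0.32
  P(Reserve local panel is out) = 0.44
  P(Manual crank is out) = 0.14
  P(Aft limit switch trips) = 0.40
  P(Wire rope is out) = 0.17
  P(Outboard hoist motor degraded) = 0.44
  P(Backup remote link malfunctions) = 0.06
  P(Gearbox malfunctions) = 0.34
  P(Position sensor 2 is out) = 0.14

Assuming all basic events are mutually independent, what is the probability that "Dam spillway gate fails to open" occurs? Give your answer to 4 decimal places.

P(Power feed lost) [AND] = 0.06 × 0.32 × 0.32 = 0.006144
P(Hoist path fails) [AND] = 0.17 × 0.44 × 0.06 = 0.004488
P(Control chain lost) [OR] = 1 − (1−0.40) × (1−0.004488) = 0.402693
P(Backup hoist fails) [OR] = 1 − (1−0.402693) × (1−0.34) × (1−0.14) = 0.660969
P(Local branch unavailable) [OR] = 1 − (1−0.44) × (1−0.14) × (1−0.660969) = 0.836723
P(Dam spillway gate fails to open) [OR] = 1 − (1−0.006144) × (1−0.836723) = 0.837726
Rounded to 4 decimal places: P(Dam spillway gate fails to open) ≈ 0.8377.

0.8377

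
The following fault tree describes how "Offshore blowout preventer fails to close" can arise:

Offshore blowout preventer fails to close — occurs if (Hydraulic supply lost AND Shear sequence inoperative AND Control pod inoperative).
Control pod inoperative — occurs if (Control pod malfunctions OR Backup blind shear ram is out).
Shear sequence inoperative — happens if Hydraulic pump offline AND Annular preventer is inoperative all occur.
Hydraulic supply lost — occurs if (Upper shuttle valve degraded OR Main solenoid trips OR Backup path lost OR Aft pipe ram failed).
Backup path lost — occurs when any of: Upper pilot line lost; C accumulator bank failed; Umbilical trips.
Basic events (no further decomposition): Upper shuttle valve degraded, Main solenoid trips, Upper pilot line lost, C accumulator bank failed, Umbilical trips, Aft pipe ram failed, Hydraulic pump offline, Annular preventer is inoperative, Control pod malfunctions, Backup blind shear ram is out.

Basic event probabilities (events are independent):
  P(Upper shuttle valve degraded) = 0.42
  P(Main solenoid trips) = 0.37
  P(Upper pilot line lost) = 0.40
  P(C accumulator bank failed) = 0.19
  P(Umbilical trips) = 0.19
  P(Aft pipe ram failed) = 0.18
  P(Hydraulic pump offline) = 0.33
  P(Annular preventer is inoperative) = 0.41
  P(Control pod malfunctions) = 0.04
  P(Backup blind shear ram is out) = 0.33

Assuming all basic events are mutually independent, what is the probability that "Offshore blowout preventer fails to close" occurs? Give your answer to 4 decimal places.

P(Backup path lost) [OR] = 1 − (1−0.40) × (1−0.19) × (1−0.19) = 0.606340
P(Hydraulic supply lost) [OR] = 1 − (1−0.42) × (1−0.37) × (1−0.606340) × (1−0.18) = 0.882048
P(Shear sequence inoperative) [AND] = 0.33 × 0.41 = 0.135300
P(Control pod inoperative) [OR] = 1 − (1−0.04) × (1−0.33) = 0.356800
P(Offshore blowout preventer fails to close) [AND] = 0.882048 × 0.135300 × 0.356800 = 0.042581
Rounded to 4 decimal places: P(Offshore blowout preventer fails to close) ≈ 0.0426.

0.0426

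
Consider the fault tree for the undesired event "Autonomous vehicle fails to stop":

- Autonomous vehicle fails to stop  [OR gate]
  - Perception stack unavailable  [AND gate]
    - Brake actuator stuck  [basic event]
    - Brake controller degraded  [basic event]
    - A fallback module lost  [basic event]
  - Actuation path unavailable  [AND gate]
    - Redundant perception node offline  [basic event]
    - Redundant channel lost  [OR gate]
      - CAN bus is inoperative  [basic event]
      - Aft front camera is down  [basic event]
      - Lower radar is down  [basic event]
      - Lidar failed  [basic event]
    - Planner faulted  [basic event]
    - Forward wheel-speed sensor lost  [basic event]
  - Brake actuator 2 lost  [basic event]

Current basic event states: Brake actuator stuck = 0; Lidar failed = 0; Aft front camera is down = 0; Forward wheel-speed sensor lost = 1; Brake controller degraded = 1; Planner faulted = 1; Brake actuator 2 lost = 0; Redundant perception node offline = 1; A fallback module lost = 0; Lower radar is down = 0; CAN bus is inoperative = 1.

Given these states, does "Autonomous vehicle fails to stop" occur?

Yes

Perception stack unavailable [AND]: Brake actuator stuck=not, Brake controller degraded=occurs, A fallback module lost=not → not all inputs occur → does not occur.
Redundant channel lost [OR]: CAN bus is inoperative=occurs, Aft front camera is down=not, Lower radar is down=not, Lidar failed=not → at least one input occurs → occurs.
Actuation path unavailable [AND]: Redundant perception node offline=occurs, Redundant channel lost=occurs, Planner faulted=occurs, Forward wheel-speed sensor lost=occurs → all inputs occur → occurs.
Autonomous vehicle fails to stop [OR]: Perception stack unavailable=not, Actuation path unavailable=occurs, Brake actuator 2 lost=not → at least one input occurs → occurs.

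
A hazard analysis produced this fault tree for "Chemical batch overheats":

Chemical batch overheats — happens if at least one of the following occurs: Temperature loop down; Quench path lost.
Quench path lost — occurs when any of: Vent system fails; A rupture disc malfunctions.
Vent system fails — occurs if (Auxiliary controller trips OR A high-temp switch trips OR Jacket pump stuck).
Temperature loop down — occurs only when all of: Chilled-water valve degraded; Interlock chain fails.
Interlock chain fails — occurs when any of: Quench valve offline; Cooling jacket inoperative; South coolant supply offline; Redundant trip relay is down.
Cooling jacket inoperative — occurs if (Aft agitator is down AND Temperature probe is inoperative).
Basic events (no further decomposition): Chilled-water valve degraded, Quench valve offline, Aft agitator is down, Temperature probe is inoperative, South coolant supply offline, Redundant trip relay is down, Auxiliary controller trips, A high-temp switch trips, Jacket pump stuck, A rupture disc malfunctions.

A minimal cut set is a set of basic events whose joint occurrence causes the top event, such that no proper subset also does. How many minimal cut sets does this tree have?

8

Cooling jacket inoperative [AND]: one cut set from each child combined → 1 × 1 = 1 cut set(s).
Interlock chain fails [OR]: union of children's cut sets → 4 cut set(s).
Temperature loop down [AND]: one cut set from each child combined → 1 × 4 = 4 cut set(s).
Vent system fails [OR]: union of children's cut sets → 3 cut set(s).
Quench path lost [OR]: union of children's cut sets → 4 cut set(s).
Chemical batch overheats [OR]: union of children's cut sets → 8 cut set(s).
Minimal cut sets: {Chilled-water valve degraded, Quench valve offline}; {Aft agitator is down, Chilled-water valve degraded, Temperature probe is inoperative}; {Chilled-water valve degraded, South coolant supply offline}; {Chilled-water valve degraded, Redundant trip relay is down}; {Auxiliary controller trips}; {A high-temp switch trips}; {Jacket pump stuck}; {A rupture disc malfunctions}.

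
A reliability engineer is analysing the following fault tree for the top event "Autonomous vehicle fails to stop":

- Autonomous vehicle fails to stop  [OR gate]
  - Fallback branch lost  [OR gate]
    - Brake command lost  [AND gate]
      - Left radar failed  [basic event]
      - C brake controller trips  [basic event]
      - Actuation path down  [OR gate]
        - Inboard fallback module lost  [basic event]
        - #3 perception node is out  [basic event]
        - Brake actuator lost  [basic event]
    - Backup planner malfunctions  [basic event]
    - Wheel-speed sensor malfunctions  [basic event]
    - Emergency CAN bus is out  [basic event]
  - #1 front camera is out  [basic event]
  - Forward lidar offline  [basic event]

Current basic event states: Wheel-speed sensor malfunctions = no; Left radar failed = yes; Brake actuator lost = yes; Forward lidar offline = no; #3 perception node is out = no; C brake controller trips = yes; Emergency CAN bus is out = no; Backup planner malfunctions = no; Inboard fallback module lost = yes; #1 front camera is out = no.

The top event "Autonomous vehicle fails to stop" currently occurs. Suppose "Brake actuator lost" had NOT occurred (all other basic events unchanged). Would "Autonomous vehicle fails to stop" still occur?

Yes

Counterfactual: set "Brake actuator lost" to not occurred.
Actuation path down [OR]: Inboard fallback module lost=occurs, #3 perception node is out=not, Brake actuator lost=not → at least one input occurs → occurs.
Brake command lost [AND]: Left radar failed=occurs, C brake controller trips=occurs, Actuation path down=occurs → all inputs occur → occurs.
Fallback branch lost [OR]: Brake command lost=occurs, Backup planner malfunctions=not, Wheel-speed sensor malfunctions=not, Emergency CAN bus is out=not → at least one input occurs → occurs.
Autonomous vehicle fails to stop [OR]: Fallback branch lost=occurs, #1 front camera is out=not, Forward lidar offline=not → at least one input occurs → occurs.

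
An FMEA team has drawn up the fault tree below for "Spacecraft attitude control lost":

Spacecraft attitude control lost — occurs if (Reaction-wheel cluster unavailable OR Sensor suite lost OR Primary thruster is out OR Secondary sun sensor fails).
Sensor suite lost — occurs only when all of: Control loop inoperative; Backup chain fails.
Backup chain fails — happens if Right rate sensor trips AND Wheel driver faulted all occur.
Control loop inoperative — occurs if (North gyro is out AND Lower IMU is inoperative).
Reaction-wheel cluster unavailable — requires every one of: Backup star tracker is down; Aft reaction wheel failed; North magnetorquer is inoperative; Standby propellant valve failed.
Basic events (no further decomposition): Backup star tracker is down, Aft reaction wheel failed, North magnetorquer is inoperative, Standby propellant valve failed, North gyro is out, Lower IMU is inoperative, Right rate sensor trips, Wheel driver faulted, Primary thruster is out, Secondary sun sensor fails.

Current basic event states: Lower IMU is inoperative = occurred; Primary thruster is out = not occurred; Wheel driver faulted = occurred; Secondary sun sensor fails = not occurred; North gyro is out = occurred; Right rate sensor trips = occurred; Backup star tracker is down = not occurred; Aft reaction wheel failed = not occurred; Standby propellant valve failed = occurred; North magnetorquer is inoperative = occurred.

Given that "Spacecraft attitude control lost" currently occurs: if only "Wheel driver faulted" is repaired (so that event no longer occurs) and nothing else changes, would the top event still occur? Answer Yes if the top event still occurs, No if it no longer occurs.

No

Counterfactual: set "Wheel driver faulted" to not occurred.
Reaction-wheel cluster unavailable [AND]: Backup star tracker is down=not, Aft reaction wheel failed=not, North magnetorquer is inoperative=occurs, Standby propellant valve failed=occurs → not all inputs occur → does not occur.
Control loop inoperative [AND]: North gyro is out=occurs, Lower IMU is inoperative=occurs → all inputs occur → occurs.
Backup chain fails [AND]: Right rate sensor trips=occurs, Wheel driver faulted=not → not all inputs occur → does not occur.
Sensor suite lost [AND]: Control loop inoperative=occurs, Backup chain fails=not → not all inputs occur → does not occur.
Spacecraft attitude control lost [OR]: Reaction-wheel cluster unavailable=not, Sensor suite lost=not, Primary thruster is out=not, Secondary sun sensor fails=not → no input occurs → does not occur.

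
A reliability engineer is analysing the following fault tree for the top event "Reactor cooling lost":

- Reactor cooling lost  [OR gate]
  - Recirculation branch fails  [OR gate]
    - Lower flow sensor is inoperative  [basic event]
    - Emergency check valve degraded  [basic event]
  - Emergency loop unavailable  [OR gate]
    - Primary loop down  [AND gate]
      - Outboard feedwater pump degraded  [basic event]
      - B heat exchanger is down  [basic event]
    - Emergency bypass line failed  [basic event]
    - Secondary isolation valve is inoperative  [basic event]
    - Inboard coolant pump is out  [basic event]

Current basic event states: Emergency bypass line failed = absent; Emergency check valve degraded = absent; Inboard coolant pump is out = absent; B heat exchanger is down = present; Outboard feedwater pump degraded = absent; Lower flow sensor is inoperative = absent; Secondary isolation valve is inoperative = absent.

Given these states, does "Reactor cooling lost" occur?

No

Recirculation branch fails [OR]: Lower flow sensor is inoperative=not, Emergency check valve degraded=not → no input occurs → does not occur.
Primary loop down [AND]: Outboard feedwater pump degraded=not, B heat exchanger is down=occurs → not all inputs occur → does not occur.
Emergency loop unavailable [OR]: Primary loop down=not, Emergency bypass line failed=not, Secondary isolation valve is inoperative=not, Inboard coolant pump is out=not → no input occurs → does not occur.
Reactor cooling lost [OR]: Recirculation branch fails=not, Emergency loop unavailable=not → no input occurs → does not occur.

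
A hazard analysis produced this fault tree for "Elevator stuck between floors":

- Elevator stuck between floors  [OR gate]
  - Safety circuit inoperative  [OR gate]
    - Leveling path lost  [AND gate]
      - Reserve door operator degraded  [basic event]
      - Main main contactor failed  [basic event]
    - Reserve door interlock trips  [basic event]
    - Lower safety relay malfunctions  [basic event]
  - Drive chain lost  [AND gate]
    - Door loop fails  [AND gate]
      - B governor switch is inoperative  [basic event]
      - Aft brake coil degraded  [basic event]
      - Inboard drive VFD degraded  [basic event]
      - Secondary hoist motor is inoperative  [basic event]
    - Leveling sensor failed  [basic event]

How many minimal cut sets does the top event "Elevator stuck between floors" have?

Leveling path lost [AND]: one cut set from each child combined → 1 × 1 = 1 cut set(s).
Safety circuit inoperative [OR]: union of children's cut sets → 3 cut set(s).
Door loop fails [AND]: one cut set from each child combined → 1 × 1 × 1 × 1 = 1 cut set(s).
Drive chain lost [AND]: one cut set from each child combined → 1 × 1 = 1 cut set(s).
Elevator stuck between floors [OR]: union of children's cut sets → 4 cut set(s).
Minimal cut sets: {Main main contactor failed, Reserve door operator degraded}; {Reserve door interlock trips}; {Lower safety relay malfunctions}; {Aft brake coil degraded, B governor switch is inoperative, Inboard drive VFD degraded, Leveling sensor failed, Secondary hoist motor is inoperative}.

4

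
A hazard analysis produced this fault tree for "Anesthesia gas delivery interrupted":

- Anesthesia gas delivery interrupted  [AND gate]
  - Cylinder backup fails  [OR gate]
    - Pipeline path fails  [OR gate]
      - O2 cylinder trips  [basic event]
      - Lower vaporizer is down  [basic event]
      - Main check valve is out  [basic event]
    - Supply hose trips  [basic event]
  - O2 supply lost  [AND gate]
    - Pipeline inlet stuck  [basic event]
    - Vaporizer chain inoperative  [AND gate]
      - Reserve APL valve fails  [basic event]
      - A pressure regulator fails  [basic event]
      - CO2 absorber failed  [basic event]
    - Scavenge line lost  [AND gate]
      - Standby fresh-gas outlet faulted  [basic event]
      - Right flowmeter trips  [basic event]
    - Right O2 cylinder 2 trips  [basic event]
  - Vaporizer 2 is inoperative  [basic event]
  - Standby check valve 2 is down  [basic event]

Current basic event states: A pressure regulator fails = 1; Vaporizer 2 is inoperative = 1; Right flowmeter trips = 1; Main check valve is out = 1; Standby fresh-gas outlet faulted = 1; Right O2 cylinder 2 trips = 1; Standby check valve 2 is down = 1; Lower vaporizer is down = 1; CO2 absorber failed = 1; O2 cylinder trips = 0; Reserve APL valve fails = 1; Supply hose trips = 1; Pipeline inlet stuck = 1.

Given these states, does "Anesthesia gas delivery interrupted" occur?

Yes

Pipeline path fails [OR]: O2 cylinder trips=not, Lower vaporizer is down=occurs, Main check valve is out=occurs → at least one input occurs → occurs.
Cylinder backup fails [OR]: Pipeline path fails=occurs, Supply hose trips=occurs → at least one input occurs → occurs.
Vaporizer chain inoperative [AND]: Reserve APL valve fails=occurs, A pressure regulator fails=occurs, CO2 absorber failed=occurs → all inputs occur → occurs.
Scavenge line lost [AND]: Standby fresh-gas outlet faulted=occurs, Right flowmeter trips=occurs → all inputs occur → occurs.
O2 supply lost [AND]: Pipeline inlet stuck=occurs, Vaporizer chain inoperative=occurs, Scavenge line lost=occurs, Right O2 cylinder 2 trips=occurs → all inputs occur → occurs.
Anesthesia gas delivery interrupted [AND]: Cylinder backup fails=occurs, O2 supply lost=occurs, Vaporizer 2 is inoperative=occurs, Standby check valve 2 is down=occurs → all inputs occur → occurs.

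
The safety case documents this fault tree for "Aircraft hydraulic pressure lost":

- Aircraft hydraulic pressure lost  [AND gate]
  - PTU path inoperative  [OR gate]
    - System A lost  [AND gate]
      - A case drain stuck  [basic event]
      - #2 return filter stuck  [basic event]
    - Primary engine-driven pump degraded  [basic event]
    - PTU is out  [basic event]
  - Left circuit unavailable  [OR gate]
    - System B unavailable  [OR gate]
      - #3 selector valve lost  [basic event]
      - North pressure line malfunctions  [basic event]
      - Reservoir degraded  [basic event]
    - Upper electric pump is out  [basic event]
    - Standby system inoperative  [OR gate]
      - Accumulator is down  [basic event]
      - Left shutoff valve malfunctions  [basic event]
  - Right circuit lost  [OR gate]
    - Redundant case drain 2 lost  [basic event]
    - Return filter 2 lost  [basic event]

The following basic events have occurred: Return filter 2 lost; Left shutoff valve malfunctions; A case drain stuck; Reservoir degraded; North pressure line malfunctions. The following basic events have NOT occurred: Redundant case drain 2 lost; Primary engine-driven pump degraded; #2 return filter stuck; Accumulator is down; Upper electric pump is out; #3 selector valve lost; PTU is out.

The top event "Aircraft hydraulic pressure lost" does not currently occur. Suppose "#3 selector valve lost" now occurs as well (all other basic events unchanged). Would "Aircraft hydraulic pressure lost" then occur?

Counterfactual: set "#3 selector valve lost" to occurred.
System A lost [AND]: A case drain stuck=occurs, #2 return filter stuck=not → not all inputs occur → does not occur.
PTU path inoperative [OR]: System A lost=not, Primary engine-driven pump degraded=not, PTU is out=not → no input occurs → does not occur.
System B unavailable [OR]: #3 selector valve lost=occurs, North pressure line malfunctions=occurs, Reservoir degraded=occurs → at least one input occurs → occurs.
Standby system inoperative [OR]: Accumulator is down=not, Left shutoff valve malfunctions=occurs → at least one input occurs → occurs.
Left circuit unavailable [OR]: System B unavailable=occurs, Upper electric pump is out=not, Standby system inoperative=occurs → at least one input occurs → occurs.
Right circuit lost [OR]: Redundant case drain 2 lost=not, Return filter 2 lost=occurs → at least one input occurs → occurs.
Aircraft hydraulic pressure lost [AND]: PTU path inoperative=not, Left circuit unavailable=occurs, Right circuit lost=occurs → not all inputs occur → does not occur.

No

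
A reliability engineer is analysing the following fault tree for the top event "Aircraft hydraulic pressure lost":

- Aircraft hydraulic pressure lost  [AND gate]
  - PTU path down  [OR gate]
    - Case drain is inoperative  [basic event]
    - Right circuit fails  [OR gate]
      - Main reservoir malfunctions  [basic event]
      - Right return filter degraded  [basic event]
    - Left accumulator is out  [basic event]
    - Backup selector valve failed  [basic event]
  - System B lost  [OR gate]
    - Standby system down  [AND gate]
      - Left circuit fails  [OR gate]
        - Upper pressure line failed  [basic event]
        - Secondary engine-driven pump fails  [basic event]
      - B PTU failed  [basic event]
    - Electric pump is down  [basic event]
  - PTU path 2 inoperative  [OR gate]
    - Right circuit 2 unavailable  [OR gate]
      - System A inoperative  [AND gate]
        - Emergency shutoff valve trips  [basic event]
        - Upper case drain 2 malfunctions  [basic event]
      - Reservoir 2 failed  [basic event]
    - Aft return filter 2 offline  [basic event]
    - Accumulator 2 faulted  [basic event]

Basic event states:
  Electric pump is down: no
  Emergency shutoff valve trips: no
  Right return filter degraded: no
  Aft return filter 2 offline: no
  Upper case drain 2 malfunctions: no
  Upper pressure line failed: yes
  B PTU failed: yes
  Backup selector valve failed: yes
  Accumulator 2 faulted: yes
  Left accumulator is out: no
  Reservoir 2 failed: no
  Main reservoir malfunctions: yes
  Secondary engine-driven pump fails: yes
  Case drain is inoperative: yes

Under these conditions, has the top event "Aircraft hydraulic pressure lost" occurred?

Right circuit fails [OR]: Main reservoir malfunctions=occurs, Right return filter degraded=not → at least one input occurs → occurs.
PTU path down [OR]: Case drain is inoperative=occurs, Right circuit fails=occurs, Left accumulator is out=not, Backup selector valve failed=occurs → at least one input occurs → occurs.
Left circuit fails [OR]: Upper pressure line failed=occurs, Secondary engine-driven pump fails=occurs → at least one input occurs → occurs.
Standby system down [AND]: Left circuit fails=occurs, B PTU failed=occurs → all inputs occur → occurs.
System B lost [OR]: Standby system down=occurs, Electric pump is down=not → at least one input occurs → occurs.
System A inoperative [AND]: Emergency shutoff valve trips=not, Upper case drain 2 malfunctions=not → not all inputs occur → does not occur.
Right circuit 2 unavailable [OR]: System A inoperative=not, Reservoir 2 failed=not → no input occurs → does not occur.
PTU path 2 inoperative [OR]: Right circuit 2 unavailable=not, Aft return filter 2 offline=not, Accumulator 2 faulted=occurs → at least one input occurs → occurs.
Aircraft hydraulic pressure lost [AND]: PTU path down=occurs, System B lost=occurs, PTU path 2 inoperative=occurs → all inputs occur → occurs.

Yes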